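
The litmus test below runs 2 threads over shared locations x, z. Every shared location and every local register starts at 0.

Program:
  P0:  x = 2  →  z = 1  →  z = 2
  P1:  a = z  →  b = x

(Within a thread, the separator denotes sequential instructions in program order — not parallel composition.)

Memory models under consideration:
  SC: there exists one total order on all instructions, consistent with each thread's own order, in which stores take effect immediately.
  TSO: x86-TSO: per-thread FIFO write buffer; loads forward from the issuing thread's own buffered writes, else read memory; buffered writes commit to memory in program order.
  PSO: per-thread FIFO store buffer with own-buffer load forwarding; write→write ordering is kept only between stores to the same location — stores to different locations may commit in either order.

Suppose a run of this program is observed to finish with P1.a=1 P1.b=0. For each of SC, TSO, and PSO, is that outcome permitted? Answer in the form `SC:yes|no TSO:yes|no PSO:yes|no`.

outcome vector order: (P1.a,P1.b)
[SC] allowed = {(0,0); (0,2); (1,2); (2,2)}
[TSO] allowed = {(0,0); (0,2); (1,2); (2,2)}
[PSO] allowed = {(0,0); (0,2); (1,0); (1,2); (2,0); (2,2)}
target (1,0) ∈ {PSO}

SC:no TSO:no PSO:yes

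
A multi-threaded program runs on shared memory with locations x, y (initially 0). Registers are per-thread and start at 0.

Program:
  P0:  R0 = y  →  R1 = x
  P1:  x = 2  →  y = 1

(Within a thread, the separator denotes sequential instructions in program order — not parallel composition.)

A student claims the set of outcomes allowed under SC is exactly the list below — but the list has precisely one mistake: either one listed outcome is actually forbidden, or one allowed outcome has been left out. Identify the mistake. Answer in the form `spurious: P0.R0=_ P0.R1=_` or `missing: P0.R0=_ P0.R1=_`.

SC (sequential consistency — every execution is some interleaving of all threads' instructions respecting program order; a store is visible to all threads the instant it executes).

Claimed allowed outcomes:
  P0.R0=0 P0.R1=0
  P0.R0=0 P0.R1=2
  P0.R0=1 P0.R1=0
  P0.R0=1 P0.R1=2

outcome vector order: (P0.R0,P0.R1)
SC: 3 outcomes — {0/0; 0/2; 1/2}
claimed∖SC = {1/0}

spurious: P0.R0=1 P0.R1=0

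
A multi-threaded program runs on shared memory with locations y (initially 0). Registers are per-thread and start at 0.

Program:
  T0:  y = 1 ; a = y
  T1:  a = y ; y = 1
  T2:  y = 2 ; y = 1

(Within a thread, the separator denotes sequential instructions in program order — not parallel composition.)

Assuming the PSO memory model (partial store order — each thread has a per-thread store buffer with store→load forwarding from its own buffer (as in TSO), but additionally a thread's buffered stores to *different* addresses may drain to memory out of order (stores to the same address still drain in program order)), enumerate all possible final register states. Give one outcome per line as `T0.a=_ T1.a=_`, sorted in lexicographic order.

outcome vector order: (T0.a,T1.a)
|PSO outcomes| = 6

T0.a=1 T1.a=0
T0.a=1 T1.a=1
T0.a=1 T1.a=2
T0.a=2 T1.a=0
T0.a=2 T1.a=1
T0.a=2 T1.a=2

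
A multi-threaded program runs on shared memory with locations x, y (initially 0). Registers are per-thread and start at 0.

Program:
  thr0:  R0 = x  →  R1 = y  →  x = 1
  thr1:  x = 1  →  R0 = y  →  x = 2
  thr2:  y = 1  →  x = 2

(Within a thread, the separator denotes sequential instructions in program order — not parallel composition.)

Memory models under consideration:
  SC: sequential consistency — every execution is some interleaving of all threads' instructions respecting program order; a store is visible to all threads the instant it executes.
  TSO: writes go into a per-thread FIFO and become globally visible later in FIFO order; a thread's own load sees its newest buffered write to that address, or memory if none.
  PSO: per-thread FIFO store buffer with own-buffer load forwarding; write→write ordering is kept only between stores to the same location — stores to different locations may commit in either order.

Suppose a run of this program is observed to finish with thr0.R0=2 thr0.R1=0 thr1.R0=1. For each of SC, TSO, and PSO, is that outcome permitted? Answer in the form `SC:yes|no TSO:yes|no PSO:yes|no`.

SC:no TSO:no PSO:yes

outcome vector order: (thr0.R0,thr0.R1,thr1.R0)
SC: 11 outcomes — {<0 0 0>, <0 0 1>, <0 1 0>, <0 1 1>, <1 0 0>, <1 0 1>, <1 1 0>, <1 1 1>, <2 0 0>, <2 1 0>, <2 1 1>}
TSO: 11 outcomes — {<0 0 0>, <0 0 1>, <0 1 0>, <0 1 1>, <1 0 0>, <1 0 1>, <1 1 0>, <1 1 1>, <2 0 0>, <2 1 0>, <2 1 1>}
PSO: 12 outcomes — {<0 0 0>, <0 0 1>, <0 1 0>, <0 1 1>, <1 0 0>, <1 0 1>, <1 1 0>, <1 1 1>, <2 0 0>, <2 0 1>, <2 1 0>, <2 1 1>}
target <2 0 1> ∈ {PSO}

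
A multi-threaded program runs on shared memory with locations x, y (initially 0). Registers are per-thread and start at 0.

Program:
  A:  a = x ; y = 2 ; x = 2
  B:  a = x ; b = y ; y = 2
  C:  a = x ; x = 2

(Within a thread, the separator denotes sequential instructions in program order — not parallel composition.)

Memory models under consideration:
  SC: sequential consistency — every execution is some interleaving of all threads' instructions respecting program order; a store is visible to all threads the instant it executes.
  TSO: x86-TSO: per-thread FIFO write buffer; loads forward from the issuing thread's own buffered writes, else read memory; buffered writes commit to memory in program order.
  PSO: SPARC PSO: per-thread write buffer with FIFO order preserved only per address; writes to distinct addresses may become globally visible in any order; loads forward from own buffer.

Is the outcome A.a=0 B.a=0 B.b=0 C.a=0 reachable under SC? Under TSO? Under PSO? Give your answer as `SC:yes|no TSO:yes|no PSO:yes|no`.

outcome vector order: (A.a,B.a,B.b,C.a)
under SC → 0/0/0/0 0/0/0/2 0/0/2/0 0/0/2/2 0/2/0/0 0/2/2/0 0/2/2/2 2/0/0/0 2/0/2/0 2/2/0/0 2/2/2/0
under TSO → 0/0/0/0 0/0/0/2 0/0/2/0 0/0/2/2 0/2/0/0 0/2/2/0 0/2/2/2 2/0/0/0 2/0/2/0 2/2/0/0 2/2/2/0
under PSO → 0/0/0/0 0/0/0/2 0/0/2/0 0/0/2/2 0/2/0/0 0/2/0/2 0/2/2/0 0/2/2/2 2/0/0/0 2/0/2/0 2/2/0/0 2/2/2/0
target 0/0/0/0 ∈ {SC,TSO,PSO}

SC:yes TSO:yes PSO:yes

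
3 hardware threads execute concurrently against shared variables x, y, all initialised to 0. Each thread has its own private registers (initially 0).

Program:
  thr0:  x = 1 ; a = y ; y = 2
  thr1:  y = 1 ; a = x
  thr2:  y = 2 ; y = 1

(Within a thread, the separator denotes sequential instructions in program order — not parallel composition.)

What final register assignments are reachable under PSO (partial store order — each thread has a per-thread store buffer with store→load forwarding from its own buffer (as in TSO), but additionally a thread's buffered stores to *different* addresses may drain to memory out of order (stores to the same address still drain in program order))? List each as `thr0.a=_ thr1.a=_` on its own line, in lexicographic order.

thr0.a=0 thr1.a=0
thr0.a=0 thr1.a=1
thr0.a=1 thr1.a=0
thr0.a=1 thr1.a=1
thr0.a=2 thr1.a=0
thr0.a=2 thr1.a=1

outcome vector order: (thr0.a,thr1.a)
|PSO outcomes| = 6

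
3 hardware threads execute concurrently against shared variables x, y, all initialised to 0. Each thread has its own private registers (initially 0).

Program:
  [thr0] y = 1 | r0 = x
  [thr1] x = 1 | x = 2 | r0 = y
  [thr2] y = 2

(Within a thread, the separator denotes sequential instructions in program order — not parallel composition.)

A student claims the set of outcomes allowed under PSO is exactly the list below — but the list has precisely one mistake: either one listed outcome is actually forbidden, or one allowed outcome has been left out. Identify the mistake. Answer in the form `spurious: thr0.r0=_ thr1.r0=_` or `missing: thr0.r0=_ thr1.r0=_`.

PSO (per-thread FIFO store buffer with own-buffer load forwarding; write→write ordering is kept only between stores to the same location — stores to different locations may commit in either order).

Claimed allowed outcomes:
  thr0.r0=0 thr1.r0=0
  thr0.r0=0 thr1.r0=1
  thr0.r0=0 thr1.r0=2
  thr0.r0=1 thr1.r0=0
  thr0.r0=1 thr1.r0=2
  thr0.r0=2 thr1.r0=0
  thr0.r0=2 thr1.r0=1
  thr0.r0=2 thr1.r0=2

missing: thr0.r0=1 thr1.r0=1

outcome vector order: (thr0.r0,thr1.r0)
PSO: 9 outcomes — {(0,0); (0,1); (0,2); (1,0); (1,1); (1,2); (2,0); (2,1); (2,2)}
PSO∖claimed = {(1,1)}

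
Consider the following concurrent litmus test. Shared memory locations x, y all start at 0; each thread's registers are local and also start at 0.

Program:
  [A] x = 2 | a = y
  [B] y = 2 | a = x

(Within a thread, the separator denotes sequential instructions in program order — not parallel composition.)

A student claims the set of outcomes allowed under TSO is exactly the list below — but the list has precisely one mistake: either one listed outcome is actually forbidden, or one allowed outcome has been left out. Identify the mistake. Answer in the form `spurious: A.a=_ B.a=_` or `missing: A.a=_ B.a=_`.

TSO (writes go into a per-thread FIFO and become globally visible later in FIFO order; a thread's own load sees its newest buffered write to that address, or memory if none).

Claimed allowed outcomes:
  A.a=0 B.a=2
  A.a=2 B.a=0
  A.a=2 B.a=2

outcome vector order: (A.a,B.a)
TSO: 4 outcomes — {<0 0>; <0 2>; <2 0>; <2 2>}
TSO∖claimed = {<0 0>}

missing: A.a=0 B.a=0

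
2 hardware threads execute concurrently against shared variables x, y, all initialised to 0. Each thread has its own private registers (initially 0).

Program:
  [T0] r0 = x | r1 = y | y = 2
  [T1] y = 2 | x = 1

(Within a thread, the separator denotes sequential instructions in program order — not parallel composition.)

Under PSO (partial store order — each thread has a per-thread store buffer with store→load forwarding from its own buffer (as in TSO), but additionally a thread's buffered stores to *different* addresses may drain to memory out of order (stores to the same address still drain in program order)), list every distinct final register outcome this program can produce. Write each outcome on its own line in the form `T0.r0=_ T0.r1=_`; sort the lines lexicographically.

outcome vector order: (T0.r0,T0.r1)
|PSO outcomes| = 4

T0.r0=0 T0.r1=0
T0.r0=0 T0.r1=2
T0.r0=1 T0.r1=0
T0.r0=1 T0.r1=2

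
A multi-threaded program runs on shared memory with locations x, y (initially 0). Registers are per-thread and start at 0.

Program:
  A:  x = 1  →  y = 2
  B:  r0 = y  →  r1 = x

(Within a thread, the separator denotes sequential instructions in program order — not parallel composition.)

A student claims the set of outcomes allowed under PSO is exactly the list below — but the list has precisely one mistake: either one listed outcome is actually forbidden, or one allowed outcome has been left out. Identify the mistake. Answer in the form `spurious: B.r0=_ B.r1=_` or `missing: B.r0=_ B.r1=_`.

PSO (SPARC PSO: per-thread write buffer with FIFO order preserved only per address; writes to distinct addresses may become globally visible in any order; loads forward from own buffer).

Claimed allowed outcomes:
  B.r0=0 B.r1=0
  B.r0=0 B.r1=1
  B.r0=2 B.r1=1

outcome vector order: (B.r0,B.r1)
under PSO → <0 0>; <0 1>; <2 0>; <2 1>
PSO∖claimed = {<2 0>}

missing: B.r0=2 B.r1=0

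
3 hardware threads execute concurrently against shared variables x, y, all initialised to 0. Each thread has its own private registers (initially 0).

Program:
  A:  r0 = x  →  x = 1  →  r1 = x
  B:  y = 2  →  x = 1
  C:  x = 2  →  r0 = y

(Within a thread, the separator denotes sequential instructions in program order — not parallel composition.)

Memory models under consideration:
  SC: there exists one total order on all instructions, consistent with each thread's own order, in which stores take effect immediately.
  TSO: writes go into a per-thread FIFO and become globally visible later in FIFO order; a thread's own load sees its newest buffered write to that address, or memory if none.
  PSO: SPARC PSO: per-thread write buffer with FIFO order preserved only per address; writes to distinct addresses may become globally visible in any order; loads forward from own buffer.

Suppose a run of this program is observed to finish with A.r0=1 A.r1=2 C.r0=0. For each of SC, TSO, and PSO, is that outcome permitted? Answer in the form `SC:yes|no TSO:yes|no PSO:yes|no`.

outcome vector order: (A.r0,A.r1,C.r0)
[SC] allowed = {(0,1,0) (0,1,2) (0,2,0) (0,2,2) (1,1,0) (1,1,2) (1,2,2) (2,1,0) (2,1,2)}
[TSO] allowed = {(0,1,0) (0,1,2) (0,2,0) (0,2,2) (1,1,0) (1,1,2) (1,2,0) (1,2,2) (2,1,0) (2,1,2)}
[PSO] allowed = {(0,1,0) (0,1,2) (0,2,0) (0,2,2) (1,1,0) (1,1,2) (1,2,0) (1,2,2) (2,1,0) (2,1,2)}
target (1,2,0) ∈ {TSO,PSO}

SC:no TSO:yes PSO:yes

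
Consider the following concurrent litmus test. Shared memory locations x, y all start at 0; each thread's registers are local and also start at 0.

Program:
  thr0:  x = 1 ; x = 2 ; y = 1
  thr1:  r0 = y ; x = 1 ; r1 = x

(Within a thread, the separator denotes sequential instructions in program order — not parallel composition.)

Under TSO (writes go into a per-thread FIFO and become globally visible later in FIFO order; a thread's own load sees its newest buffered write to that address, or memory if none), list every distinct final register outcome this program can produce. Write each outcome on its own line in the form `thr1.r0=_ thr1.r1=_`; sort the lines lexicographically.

thr1.r0=0 thr1.r1=1
thr1.r0=0 thr1.r1=2
thr1.r0=1 thr1.r1=1

outcome vector order: (thr1.r0,thr1.r1)
|TSO outcomes| = 3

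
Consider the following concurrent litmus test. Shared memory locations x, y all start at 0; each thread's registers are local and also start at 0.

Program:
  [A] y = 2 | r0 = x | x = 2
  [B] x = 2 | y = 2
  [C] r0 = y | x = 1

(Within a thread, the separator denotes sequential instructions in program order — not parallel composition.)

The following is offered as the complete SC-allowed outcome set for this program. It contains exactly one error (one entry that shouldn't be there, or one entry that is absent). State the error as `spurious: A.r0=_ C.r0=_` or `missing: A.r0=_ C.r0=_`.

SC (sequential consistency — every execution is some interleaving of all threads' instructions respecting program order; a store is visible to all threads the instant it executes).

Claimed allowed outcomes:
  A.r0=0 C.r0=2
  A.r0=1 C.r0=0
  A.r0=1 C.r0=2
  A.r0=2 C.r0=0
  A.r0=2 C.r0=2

outcome vector order: (A.r0,C.r0)
under SC → (0,0), (0,2), (1,0), (1,2), (2,0), (2,2)
SC∖claimed = {(0,0)}

missing: A.r0=0 C.r0=0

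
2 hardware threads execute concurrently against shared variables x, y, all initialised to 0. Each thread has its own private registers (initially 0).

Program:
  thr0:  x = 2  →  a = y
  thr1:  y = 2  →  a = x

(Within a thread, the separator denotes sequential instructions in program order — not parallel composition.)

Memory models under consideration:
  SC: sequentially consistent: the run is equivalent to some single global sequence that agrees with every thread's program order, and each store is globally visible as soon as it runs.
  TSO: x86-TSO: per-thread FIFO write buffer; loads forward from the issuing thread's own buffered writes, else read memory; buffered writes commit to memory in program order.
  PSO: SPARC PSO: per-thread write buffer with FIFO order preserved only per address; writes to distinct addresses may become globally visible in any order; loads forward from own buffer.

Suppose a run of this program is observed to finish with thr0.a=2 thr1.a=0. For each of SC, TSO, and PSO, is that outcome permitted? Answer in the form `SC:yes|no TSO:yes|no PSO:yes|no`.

SC:yes TSO:yes PSO:yes

outcome vector order: (thr0.a,thr1.a)
SC (3): 02 20 22
TSO (4): 00 02 20 22
PSO (4): 00 02 20 22
target 20 ∈ {SC,TSO,PSO}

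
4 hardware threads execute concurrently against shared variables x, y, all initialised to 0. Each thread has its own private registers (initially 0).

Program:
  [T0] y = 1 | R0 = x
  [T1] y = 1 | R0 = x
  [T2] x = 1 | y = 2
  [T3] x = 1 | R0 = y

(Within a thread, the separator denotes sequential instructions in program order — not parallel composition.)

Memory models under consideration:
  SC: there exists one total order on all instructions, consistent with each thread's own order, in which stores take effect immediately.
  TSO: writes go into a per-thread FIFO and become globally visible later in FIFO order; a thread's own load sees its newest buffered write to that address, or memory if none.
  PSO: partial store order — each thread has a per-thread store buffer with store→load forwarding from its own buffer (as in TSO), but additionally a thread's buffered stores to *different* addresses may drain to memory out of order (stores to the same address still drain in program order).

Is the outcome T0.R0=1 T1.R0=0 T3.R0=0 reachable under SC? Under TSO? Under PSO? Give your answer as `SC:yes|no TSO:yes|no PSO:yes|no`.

SC:no TSO:yes PSO:yes

outcome vector order: (T0.R0,T1.R0,T3.R0)
[SC] allowed = {(0,0,1), (0,0,2), (0,1,1), (0,1,2), (1,0,1), (1,0,2), (1,1,0), (1,1,1), (1,1,2)}
[TSO] allowed = {(0,0,0), (0,0,1), (0,0,2), (0,1,0), (0,1,1), (0,1,2), (1,0,0), (1,0,1), (1,0,2), (1,1,0), (1,1,1), (1,1,2)}
[PSO] allowed = {(0,0,0), (0,0,1), (0,0,2), (0,1,0), (0,1,1), (0,1,2), (1,0,0), (1,0,1), (1,0,2), (1,1,0), (1,1,1), (1,1,2)}
target (1,0,0) ∈ {TSO,PSO}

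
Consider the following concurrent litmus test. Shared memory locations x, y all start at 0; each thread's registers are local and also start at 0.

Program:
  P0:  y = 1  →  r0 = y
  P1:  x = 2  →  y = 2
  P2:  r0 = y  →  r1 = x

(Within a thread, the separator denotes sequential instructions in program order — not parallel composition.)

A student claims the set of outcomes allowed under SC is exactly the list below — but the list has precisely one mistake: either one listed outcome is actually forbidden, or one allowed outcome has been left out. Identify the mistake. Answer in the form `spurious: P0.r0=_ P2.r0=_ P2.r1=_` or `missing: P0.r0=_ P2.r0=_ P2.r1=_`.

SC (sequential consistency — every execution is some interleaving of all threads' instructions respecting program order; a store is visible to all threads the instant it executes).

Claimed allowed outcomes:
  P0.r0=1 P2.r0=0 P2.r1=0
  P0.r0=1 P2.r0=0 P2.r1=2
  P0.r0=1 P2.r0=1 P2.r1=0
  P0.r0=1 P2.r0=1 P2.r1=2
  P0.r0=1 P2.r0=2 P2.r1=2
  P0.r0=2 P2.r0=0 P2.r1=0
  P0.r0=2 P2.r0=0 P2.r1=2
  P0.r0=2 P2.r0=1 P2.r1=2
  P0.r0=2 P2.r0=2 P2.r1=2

missing: P0.r0=2 P2.r0=1 P2.r1=0

outcome vector order: (P0.r0,P2.r0,P2.r1)
[SC] allowed = {100 102 110 112 122 200 202 210 212 222}
SC∖claimed = {210}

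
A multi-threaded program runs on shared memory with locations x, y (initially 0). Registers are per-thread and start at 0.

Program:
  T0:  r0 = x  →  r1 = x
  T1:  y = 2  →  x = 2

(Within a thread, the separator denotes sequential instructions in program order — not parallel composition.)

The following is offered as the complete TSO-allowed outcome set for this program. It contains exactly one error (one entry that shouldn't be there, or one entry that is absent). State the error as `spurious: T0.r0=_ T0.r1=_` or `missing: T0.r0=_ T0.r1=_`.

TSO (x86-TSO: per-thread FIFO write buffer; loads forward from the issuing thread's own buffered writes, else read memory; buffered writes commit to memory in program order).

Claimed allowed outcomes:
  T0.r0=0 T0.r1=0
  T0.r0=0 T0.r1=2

missing: T0.r0=2 T0.r1=2

outcome vector order: (T0.r0,T0.r1)
under TSO → 0/0; 0/2; 2/2
TSO∖claimed = {2/2}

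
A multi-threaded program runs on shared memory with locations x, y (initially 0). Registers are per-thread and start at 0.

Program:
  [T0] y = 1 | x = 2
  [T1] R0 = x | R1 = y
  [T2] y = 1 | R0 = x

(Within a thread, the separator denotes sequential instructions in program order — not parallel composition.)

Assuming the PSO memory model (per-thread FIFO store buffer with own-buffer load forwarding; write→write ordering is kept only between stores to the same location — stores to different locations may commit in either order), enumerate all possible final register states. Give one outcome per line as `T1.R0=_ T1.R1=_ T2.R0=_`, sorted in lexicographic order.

T1.R0=0 T1.R1=0 T2.R0=0
T1.R0=0 T1.R1=0 T2.R0=2
T1.R0=0 T1.R1=1 T2.R0=0
T1.R0=0 T1.R1=1 T2.R0=2
T1.R0=2 T1.R1=0 T2.R0=0
T1.R0=2 T1.R1=0 T2.R0=2
T1.R0=2 T1.R1=1 T2.R0=0
T1.R0=2 T1.R1=1 T2.R0=2

outcome vector order: (T1.R0,T1.R1,T2.R0)
|PSO outcomes| = 8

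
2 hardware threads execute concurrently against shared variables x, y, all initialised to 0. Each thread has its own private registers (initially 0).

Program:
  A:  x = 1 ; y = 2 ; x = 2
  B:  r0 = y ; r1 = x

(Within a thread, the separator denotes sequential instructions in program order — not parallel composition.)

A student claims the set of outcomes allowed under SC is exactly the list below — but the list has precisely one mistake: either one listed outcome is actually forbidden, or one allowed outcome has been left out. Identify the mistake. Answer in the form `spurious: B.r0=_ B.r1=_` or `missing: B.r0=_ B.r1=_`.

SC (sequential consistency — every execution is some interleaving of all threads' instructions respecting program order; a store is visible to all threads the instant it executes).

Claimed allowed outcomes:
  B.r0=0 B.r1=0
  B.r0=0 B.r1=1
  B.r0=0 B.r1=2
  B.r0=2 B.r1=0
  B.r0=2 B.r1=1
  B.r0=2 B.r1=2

spurious: B.r0=2 B.r1=0

outcome vector order: (B.r0,B.r1)
SC: 5 outcomes — {(0,0), (0,1), (0,2), (2,1), (2,2)}
claimed∖SC = {(2,0)}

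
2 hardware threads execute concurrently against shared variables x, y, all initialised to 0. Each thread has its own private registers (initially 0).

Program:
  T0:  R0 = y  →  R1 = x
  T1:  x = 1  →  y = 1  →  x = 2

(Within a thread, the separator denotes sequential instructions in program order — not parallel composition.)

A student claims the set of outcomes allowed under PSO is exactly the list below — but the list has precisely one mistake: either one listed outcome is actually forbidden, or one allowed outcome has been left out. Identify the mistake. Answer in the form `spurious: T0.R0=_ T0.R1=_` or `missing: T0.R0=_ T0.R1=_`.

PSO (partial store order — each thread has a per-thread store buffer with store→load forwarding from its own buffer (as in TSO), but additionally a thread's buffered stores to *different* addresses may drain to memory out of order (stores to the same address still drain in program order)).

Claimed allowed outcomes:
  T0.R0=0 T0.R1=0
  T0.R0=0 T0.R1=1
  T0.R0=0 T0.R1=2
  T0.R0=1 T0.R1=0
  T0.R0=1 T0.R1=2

outcome vector order: (T0.R0,T0.R1)
under PSO → 00, 01, 02, 10, 11, 12
PSO∖claimed = {11}

missing: T0.R0=1 T0.R1=1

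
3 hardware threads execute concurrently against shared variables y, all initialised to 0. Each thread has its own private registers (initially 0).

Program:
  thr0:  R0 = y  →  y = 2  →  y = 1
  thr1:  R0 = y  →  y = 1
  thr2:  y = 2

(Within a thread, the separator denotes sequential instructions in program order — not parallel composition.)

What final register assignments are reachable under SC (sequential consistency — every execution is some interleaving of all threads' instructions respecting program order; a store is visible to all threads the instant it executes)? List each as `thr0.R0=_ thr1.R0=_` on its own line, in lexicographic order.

outcome vector order: (thr0.R0,thr1.R0)
|SC outcomes| = 8

thr0.R0=0 thr1.R0=0
thr0.R0=0 thr1.R0=1
thr0.R0=0 thr1.R0=2
thr0.R0=1 thr1.R0=0
thr0.R0=1 thr1.R0=2
thr0.R0=2 thr1.R0=0
thr0.R0=2 thr1.R0=1
thr0.R0=2 thr1.R0=2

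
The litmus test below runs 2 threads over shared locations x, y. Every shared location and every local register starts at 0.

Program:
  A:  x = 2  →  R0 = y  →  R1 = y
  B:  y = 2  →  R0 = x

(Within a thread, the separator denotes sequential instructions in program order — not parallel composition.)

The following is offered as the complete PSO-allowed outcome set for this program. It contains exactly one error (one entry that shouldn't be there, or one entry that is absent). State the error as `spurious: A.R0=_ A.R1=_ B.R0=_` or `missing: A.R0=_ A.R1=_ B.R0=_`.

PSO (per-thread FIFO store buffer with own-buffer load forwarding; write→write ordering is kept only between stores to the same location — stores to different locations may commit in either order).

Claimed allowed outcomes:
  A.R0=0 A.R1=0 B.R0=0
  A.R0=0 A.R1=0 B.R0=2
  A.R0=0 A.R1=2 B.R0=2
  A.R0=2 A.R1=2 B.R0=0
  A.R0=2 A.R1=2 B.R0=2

outcome vector order: (A.R0,A.R1,B.R0)
[PSO] allowed = {(0,0,0), (0,0,2), (0,2,0), (0,2,2), (2,2,0), (2,2,2)}
PSO∖claimed = {(0,2,0)}

missing: A.R0=0 A.R1=2 B.R0=0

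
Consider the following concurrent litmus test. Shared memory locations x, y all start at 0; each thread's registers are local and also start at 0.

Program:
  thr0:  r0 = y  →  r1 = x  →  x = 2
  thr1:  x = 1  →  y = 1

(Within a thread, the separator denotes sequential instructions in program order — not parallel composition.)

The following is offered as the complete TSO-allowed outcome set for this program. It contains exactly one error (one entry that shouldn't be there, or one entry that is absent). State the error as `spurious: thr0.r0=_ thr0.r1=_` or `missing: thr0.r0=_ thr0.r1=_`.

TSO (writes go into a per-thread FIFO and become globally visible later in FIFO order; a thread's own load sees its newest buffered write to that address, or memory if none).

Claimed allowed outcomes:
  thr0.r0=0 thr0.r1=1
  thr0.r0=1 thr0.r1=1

outcome vector order: (thr0.r0,thr0.r1)
TSO (3): 0/0 0/1 1/1
TSO∖claimed = {0/0}

missing: thr0.r0=0 thr0.r1=0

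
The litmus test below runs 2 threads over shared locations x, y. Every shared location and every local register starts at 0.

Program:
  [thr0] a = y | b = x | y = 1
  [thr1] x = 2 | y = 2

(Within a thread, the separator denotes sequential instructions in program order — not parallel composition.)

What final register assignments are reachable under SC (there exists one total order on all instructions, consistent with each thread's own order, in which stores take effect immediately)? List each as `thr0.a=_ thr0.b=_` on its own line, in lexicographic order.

outcome vector order: (thr0.a,thr0.b)
|SC outcomes| = 3

thr0.a=0 thr0.b=0
thr0.a=0 thr0.b=2
thr0.a=2 thr0.b=2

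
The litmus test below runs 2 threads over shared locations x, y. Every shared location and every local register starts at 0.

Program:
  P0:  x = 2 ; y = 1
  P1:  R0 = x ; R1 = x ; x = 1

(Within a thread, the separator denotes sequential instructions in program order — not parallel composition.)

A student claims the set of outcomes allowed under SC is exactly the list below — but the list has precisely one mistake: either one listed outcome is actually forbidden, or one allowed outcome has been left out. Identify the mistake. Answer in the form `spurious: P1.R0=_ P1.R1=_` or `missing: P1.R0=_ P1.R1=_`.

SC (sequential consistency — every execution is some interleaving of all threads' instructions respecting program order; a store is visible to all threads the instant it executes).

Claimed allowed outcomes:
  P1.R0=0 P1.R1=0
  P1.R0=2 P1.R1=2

outcome vector order: (P1.R0,P1.R1)
under SC → <0 0>; <0 2>; <2 2>
SC∖claimed = {<0 2>}

missing: P1.R0=0 P1.R1=2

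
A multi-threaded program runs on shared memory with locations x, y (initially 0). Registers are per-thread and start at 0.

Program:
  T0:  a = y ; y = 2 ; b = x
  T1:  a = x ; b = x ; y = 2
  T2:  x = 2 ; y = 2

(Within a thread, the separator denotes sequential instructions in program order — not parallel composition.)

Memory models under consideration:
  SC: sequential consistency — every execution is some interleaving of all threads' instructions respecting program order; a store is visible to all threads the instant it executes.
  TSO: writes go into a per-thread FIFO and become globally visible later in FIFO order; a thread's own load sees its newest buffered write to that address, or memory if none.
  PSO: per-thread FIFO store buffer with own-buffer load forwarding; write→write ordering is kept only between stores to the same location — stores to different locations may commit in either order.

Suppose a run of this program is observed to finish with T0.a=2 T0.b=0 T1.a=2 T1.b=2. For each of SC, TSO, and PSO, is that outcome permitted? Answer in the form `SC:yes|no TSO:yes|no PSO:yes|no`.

outcome vector order: (T0.a,T0.b,T1.a,T1.b)
SC: 10 outcomes — {(0,0,0,0) (0,0,0,2) (0,0,2,2) (0,2,0,0) (0,2,0,2) (0,2,2,2) (2,0,0,0) (2,2,0,0) (2,2,0,2) (2,2,2,2)}
TSO: 10 outcomes — {(0,0,0,0) (0,0,0,2) (0,0,2,2) (0,2,0,0) (0,2,0,2) (0,2,2,2) (2,0,0,0) (2,2,0,0) (2,2,0,2) (2,2,2,2)}
PSO: 12 outcomes — {(0,0,0,0) (0,0,0,2) (0,0,2,2) (0,2,0,0) (0,2,0,2) (0,2,2,2) (2,0,0,0) (2,0,0,2) (2,0,2,2) (2,2,0,0) (2,2,0,2) (2,2,2,2)}
target (2,0,2,2) ∈ {PSO}

SC:no TSO:no PSO:yes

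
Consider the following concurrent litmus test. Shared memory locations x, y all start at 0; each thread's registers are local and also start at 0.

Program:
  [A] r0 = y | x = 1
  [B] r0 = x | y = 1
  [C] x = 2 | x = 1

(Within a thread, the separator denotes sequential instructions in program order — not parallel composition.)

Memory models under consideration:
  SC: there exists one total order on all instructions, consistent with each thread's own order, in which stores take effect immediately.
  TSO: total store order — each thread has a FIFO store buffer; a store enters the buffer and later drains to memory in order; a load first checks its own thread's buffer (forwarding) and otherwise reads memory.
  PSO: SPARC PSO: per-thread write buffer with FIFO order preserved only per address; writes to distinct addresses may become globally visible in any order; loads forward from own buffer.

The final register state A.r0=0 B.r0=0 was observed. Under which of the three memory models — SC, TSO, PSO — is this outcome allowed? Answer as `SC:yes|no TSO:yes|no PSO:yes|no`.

SC:yes TSO:yes PSO:yes

outcome vector order: (A.r0,B.r0)
SC (6): 00 01 02 10 11 12
TSO (6): 00 01 02 10 11 12
PSO (6): 00 01 02 10 11 12
target 00 ∈ {SC,TSO,PSO}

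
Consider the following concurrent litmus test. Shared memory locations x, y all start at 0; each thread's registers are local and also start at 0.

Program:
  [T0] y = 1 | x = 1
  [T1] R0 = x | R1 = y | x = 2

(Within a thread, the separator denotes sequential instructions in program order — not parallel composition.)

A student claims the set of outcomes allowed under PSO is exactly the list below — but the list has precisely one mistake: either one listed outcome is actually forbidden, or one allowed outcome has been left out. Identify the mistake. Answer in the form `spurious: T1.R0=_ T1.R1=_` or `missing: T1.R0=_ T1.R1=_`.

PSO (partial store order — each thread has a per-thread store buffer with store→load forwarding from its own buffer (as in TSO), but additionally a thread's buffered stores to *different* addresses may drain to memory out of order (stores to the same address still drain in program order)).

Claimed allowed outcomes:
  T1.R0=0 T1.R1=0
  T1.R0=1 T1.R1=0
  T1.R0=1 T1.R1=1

outcome vector order: (T1.R0,T1.R1)
PSO: 4 outcomes — {<0 0> <0 1> <1 0> <1 1>}
PSO∖claimed = {<0 1>}

missing: T1.R0=0 T1.R1=1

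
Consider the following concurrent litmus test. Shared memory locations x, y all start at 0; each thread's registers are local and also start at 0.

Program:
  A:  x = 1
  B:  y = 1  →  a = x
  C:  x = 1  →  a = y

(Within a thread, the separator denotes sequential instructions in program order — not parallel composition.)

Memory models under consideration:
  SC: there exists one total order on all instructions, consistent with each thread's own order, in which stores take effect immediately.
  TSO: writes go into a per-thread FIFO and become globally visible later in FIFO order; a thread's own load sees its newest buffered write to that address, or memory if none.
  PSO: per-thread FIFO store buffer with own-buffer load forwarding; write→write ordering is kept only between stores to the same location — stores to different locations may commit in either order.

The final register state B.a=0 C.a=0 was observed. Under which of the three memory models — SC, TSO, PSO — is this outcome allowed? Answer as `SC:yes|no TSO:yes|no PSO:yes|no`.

SC:no TSO:yes PSO:yes

outcome vector order: (B.a,C.a)
[SC] allowed = {<0 1> <1 0> <1 1>}
[TSO] allowed = {<0 0> <0 1> <1 0> <1 1>}
[PSO] allowed = {<0 0> <0 1> <1 0> <1 1>}
target <0 0> ∈ {TSO,PSO}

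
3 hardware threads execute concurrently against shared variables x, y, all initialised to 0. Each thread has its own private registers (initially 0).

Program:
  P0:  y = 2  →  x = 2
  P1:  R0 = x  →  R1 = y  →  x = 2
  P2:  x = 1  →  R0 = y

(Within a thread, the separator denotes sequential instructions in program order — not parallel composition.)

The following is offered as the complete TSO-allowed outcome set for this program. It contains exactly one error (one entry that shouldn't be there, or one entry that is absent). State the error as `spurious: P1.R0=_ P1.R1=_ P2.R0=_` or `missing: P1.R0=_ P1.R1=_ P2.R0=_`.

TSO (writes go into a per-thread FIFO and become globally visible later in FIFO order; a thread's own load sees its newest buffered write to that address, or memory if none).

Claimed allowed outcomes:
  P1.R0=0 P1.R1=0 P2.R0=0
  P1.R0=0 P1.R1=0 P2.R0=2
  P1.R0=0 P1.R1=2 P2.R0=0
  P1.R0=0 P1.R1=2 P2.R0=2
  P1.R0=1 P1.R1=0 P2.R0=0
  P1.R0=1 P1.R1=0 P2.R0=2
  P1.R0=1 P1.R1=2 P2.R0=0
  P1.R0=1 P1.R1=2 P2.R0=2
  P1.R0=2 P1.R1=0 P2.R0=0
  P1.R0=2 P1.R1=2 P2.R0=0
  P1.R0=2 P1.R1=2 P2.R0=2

outcome vector order: (P1.R0,P1.R1,P2.R0)
TSO (10): (0,0,0) (0,0,2) (0,2,0) (0,2,2) (1,0,0) (1,0,2) (1,2,0) (1,2,2) (2,2,0) (2,2,2)
claimed∖TSO = {(2,0,0)}

spurious: P1.R0=2 P1.R1=0 P2.R0=0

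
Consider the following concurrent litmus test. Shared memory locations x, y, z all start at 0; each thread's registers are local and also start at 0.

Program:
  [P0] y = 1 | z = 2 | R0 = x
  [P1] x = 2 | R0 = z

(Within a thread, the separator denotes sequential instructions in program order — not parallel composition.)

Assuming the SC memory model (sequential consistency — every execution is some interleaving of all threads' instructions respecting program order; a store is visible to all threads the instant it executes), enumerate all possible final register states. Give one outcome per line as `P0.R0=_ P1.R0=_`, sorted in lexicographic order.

P0.R0=0 P1.R0=2
P0.R0=2 P1.R0=0
P0.R0=2 P1.R0=2

outcome vector order: (P0.R0,P1.R0)
|SC outcomes| = 3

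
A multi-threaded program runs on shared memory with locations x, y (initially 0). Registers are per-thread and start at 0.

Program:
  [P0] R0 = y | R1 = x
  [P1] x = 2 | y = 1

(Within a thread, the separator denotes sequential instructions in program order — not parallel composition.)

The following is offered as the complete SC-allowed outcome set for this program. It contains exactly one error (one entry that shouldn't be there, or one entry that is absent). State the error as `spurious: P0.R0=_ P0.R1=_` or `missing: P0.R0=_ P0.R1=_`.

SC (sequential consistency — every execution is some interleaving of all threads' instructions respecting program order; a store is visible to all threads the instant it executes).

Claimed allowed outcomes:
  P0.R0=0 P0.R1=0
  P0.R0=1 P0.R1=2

missing: P0.R0=0 P0.R1=2

outcome vector order: (P0.R0,P0.R1)
SC: 3 outcomes — {0/0; 0/2; 1/2}
SC∖claimed = {0/2}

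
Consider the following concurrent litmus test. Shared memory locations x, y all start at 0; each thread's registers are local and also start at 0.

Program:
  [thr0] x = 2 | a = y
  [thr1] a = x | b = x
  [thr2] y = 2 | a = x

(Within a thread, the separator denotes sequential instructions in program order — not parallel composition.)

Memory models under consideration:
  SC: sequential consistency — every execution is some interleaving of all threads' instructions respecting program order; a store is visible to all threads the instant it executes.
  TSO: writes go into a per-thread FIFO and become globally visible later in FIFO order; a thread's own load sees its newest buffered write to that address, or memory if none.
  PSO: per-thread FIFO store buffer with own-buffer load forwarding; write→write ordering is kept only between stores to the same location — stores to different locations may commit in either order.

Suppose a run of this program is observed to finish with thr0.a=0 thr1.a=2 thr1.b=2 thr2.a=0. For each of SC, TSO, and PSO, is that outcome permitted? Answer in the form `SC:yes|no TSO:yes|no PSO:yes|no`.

SC:no TSO:yes PSO:yes

outcome vector order: (thr0.a,thr1.a,thr1.b,thr2.a)
SC: 9 outcomes — {0002 0022 0222 2000 2002 2020 2022 2220 2222}
TSO: 12 outcomes — {0000 0002 0020 0022 0220 0222 2000 2002 2020 2022 2220 2222}
PSO: 12 outcomes — {0000 0002 0020 0022 0220 0222 2000 2002 2020 2022 2220 2222}
target 0220 ∈ {TSO,PSO}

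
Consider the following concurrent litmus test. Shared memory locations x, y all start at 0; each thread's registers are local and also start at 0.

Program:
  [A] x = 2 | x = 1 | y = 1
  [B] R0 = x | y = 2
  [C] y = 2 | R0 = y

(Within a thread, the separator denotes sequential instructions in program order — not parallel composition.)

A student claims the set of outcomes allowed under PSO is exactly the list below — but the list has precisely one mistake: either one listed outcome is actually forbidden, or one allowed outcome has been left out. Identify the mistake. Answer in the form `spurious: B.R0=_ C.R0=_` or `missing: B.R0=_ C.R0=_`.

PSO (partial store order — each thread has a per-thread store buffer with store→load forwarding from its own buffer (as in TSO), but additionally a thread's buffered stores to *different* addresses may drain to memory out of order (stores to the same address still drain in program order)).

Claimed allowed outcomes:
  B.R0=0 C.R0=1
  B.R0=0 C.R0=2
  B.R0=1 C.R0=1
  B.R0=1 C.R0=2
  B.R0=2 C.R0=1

missing: B.R0=2 C.R0=2

outcome vector order: (B.R0,C.R0)
PSO (6): 01; 02; 11; 12; 21; 22
PSO∖claimed = {22}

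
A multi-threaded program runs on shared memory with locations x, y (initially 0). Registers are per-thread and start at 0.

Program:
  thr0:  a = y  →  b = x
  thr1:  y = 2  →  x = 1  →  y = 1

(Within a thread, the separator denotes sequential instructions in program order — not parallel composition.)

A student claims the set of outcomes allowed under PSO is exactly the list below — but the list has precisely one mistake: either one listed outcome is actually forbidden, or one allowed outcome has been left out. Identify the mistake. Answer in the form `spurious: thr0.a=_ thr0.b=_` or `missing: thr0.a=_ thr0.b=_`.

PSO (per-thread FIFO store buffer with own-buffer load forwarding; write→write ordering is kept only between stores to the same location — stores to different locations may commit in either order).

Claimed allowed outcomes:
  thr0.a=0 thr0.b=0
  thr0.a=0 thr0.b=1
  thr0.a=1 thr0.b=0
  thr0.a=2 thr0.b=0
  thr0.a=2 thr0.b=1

missing: thr0.a=1 thr0.b=1

outcome vector order: (thr0.a,thr0.b)
PSO (6): 00, 01, 10, 11, 20, 21
PSO∖claimed = {11}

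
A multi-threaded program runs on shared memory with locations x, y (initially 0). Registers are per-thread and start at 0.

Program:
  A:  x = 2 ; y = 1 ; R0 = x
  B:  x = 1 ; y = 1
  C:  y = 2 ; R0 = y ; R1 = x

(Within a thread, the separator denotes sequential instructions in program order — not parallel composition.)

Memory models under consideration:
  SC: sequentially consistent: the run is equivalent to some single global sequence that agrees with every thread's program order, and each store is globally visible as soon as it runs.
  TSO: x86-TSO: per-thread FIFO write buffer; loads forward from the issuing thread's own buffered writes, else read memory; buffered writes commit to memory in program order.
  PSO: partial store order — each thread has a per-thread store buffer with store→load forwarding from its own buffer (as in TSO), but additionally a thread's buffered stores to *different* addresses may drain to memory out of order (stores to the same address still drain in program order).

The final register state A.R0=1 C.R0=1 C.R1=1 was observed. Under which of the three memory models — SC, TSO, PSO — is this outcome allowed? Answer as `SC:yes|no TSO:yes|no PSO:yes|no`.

outcome vector order: (A.R0,C.R0,C.R1)
SC: 10 outcomes — {1/1/1, 1/1/2, 1/2/0, 1/2/1, 1/2/2, 2/1/1, 2/1/2, 2/2/0, 2/2/1, 2/2/2}
TSO: 10 outcomes — {1/1/1, 1/1/2, 1/2/0, 1/2/1, 1/2/2, 2/1/1, 2/1/2, 2/2/0, 2/2/1, 2/2/2}
PSO: 12 outcomes — {1/1/0, 1/1/1, 1/1/2, 1/2/0, 1/2/1, 1/2/2, 2/1/0, 2/1/1, 2/1/2, 2/2/0, 2/2/1, 2/2/2}
target 1/1/1 ∈ {SC,TSO,PSO}

SC:yes TSO:yes PSO:yes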